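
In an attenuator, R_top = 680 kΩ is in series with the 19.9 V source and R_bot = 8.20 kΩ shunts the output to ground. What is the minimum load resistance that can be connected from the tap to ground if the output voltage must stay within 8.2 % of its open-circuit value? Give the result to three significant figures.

Output resistance R_th = R_top‖R_bot = (680 × 8.20)/688.2 = 8.102 kΩ.
The fractional drop is R_th/(R_th + R_L); requiring this ≤ 0.0820 gives R_L ≥ R_th(1/0.0820 − 1) = 8.102 × 11.20 = 90.7 kΩ.

R_L(min) ≈ 90.7 kΩ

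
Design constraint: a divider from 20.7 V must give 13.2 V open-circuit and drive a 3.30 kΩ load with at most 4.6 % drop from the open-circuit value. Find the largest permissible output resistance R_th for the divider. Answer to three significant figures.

Loading drop = R_th/(R_th + R_L) ≤ 0.0460, so R_th ≤ R_L · ε/(1−ε) = 3.30 kΩ × 0.0460/0.9540 = 159 Ω.

R_th ≤ 159 Ω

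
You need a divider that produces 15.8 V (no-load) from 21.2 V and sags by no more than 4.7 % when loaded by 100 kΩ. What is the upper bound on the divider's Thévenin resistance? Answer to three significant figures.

R_th ≤ 4.93 kΩ

Loading drop = R_th/(R_th + R_L) ≤ 0.0470, so R_th ≤ R_L · ε/(1−ε) = 100 kΩ × 0.0470/0.9530 = 4.93 kΩ.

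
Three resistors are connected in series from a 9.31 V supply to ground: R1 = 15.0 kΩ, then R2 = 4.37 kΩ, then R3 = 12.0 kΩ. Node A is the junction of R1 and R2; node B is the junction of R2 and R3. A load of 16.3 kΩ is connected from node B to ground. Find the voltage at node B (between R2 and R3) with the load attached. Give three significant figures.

At node B, R3 is in parallel with the load: R3‖R_L = 6.912 kΩ.
Below node A the resistance is R2 + (R3‖R_L) = 11.28 kΩ, so V_A = 9.31 × 11.28/26.28 = 3.996 V.
Then V_B = V_A × (R3‖R_L)/(R2 + R3‖R_L) = 3.996 × 6.912/11.28 = 2.45 V.

V ≈ 2.45 V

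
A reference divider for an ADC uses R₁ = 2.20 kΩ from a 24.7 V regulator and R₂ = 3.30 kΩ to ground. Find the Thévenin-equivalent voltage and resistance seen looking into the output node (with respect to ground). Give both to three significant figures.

V_th is the open-circuit tap voltage: 24.7 × 3.30/(2.20 + 3.30) = 14.8 V.
With the supply zeroed, R₁ and R₂ appear in parallel from the tap: R_th = R₁‖R₂ = (2.20 × 3.30)/5.500 = 1.32 kΩ.

V_th = 14.8 V, R_th = 1.32 kΩ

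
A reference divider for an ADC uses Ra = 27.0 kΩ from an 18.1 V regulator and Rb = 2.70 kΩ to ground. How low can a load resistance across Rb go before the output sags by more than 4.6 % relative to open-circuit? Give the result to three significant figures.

R_L(min) ≈ 50.9 kΩ

Output resistance R_th = Ra‖Rb = (27.0 × 2.70)/29.70 = 2.455 kΩ.
The fractional drop is R_th/(R_th + R_L); requiring this ≤ 0.0460 gives R_L ≥ R_th(1/0.0460 − 1) = 2.455 × 20.74 = 50.9 kΩ.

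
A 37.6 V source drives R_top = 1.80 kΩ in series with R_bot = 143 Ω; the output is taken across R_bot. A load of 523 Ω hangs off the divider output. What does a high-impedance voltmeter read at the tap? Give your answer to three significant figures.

V_out ≈ 2.21 V

The load sits in parallel with R_bot: R_bot‖R_L = (143 × 523) / (143 + 523) = 112.3 Ω.
V_out = 37.6 × 112.3 / (1800 + 112.3) = 37.6 × 112.3/1912 = 2.21 V.
(Unloaded it would have been 2.77 V.)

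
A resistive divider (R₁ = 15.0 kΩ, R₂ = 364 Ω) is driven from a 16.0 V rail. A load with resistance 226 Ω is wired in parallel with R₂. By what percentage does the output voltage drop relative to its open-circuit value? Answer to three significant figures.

61.1 %

The divider's output (Thévenin) resistance is R₁‖R₂ = 355.4 Ω.
Fractional drop under load = R_th/(R_th + R_L) = 355.4 / (355.4 + 226) = 0.6113.
So the output falls by 61.1 %.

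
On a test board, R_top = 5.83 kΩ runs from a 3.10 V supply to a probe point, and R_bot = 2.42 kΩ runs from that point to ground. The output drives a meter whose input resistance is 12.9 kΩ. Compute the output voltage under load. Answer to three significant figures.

The load sits in parallel with R_bot: R_bot‖R_L = (2.42 × 12.9) / (2.42 + 12.9) = 2.038 kΩ.
V_out = 3.10 × 2.038 / (5.83 + 2.038) = 3.10 × 2.038/7.868 = 0.803 V.

V_out ≈ 0.803 V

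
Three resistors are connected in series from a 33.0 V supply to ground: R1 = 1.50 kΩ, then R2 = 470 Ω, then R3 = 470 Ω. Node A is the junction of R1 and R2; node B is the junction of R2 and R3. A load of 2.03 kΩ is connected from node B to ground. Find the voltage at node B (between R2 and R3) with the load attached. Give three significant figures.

At node B, R3 is in parallel with the load: R3‖R_L = 381.6 Ω.
Below node A the resistance is R2 + (R3‖R_L) = 851.6 Ω, so V_A = 33.0 × 851.6/2352 = 11.95 V.
Then V_B = V_A × (R3‖R_L)/(R2 + R3‖R_L) = 11.95 × 381.6/851.6 = 5.36 V.

V ≈ 5.36 V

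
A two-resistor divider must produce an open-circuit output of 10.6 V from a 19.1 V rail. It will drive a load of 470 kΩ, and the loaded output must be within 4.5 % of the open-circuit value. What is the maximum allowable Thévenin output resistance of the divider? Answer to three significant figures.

R_th ≤ 22.1 kΩ

Loading drop = R_th/(R_th + R_L) ≤ 0.0450, so R_th ≤ R_L · ε/(1−ε) = 470 kΩ × 0.0450/0.9550 = 22.1 kΩ.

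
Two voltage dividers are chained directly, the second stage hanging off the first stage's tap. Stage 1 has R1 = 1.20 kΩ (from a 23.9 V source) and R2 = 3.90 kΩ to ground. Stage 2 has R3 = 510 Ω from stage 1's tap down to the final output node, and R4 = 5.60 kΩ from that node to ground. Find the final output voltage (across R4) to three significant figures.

V_out ≈ 14.6 V

Stage 2 presents R3+R4 = 6110 Ω as a load on stage 1's tap.
Stage 1's lower leg becomes R2‖(R3+R4) = 2381 Ω, so V_mid = 23.9 × 2381/3581 = 15.89 V.
Stage 2 is itself unloaded: V_out = V_mid × R4/(R3+R4) = 15.89 × 5600/6110 = 14.6 V.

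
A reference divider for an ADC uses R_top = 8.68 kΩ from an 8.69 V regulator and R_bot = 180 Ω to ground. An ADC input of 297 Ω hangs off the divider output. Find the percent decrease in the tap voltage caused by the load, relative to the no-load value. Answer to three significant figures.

The divider's output (Thévenin) resistance is R_top‖R_bot = 176.3 Ω.
Fractional drop under load = R_th/(R_th + R_L) = 176.3 / (176.3 + 297) = 0.3725.
So the output falls by 37.3 %.

37.3 %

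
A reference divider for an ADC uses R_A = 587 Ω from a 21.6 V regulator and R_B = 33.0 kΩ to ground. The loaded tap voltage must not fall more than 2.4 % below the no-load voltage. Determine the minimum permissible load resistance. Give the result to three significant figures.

R_L(min) ≈ 23.5 kΩ

Output resistance R_th = R_A‖R_B = (587 × 33000)/33590 = 576.7 Ω.
The fractional drop is R_th/(R_th + R_L); requiring this ≤ 0.0240 gives R_L ≥ R_th(1/0.0240 − 1) = 576.7 × 40.67 = 23.5 kΩ.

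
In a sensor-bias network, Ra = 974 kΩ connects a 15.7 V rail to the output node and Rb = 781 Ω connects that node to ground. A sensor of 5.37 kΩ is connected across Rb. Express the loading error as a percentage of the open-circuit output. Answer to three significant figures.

Unloaded V = 15.7 × 781/974800 = 0.012579 V.
Loaded: Rb‖R_L = 681.8 Ω, giving V = 15.7 × 681.8/974700 = 0.010983 V.
Drop = (0.012579 − 0.010983) / 0.012579 = 12.7 %.

12.7 %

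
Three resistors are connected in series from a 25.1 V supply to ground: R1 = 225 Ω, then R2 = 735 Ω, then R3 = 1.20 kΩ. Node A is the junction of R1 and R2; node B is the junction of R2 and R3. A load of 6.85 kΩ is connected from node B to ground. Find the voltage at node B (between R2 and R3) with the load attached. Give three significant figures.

V ≈ 12.9 V

At node B, R3 is in parallel with the load: R3‖R_L = 1021 Ω.
Below node A the resistance is R2 + (R3‖R_L) = 1756 Ω, so V_A = 25.1 × 1756/1981 = 22.25 V.
Then V_B = V_A × (R3‖R_L)/(R2 + R3‖R_L) = 22.25 × 1021/1756 = 12.9 V.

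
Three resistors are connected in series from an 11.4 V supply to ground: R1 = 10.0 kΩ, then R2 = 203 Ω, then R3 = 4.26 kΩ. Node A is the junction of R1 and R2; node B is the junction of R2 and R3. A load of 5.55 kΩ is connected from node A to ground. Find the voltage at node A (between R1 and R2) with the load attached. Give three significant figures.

Below node A the series string R2+R3 = 4463 Ω sits in parallel with the 5550 Ω load: 2474 Ω.
V_A = 11.4 × 2474/(10000 + 2474) = 2.26 V.

V ≈ 2.26 V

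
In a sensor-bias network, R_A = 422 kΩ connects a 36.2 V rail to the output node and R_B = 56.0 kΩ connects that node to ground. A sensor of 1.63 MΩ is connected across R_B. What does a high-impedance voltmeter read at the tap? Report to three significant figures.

V_out ≈ 4.12 V

The load sits in parallel with R_B: R_B‖R_L = (56.0 × 1630) / (56.0 + 1630) = 54.14 kΩ.
V_out = 36.2 × 54.14 / (422 + 54.14) = 36.2 × 54.14/476.1 = 4.12 V.
(Unloaded it would have been 4.24 V.)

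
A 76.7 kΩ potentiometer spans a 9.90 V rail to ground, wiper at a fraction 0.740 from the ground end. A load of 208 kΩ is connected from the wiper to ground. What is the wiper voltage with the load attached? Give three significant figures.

The wiper splits the pot into (1−α)R = 19.94 kΩ above and αR = 56.76 kΩ below.
Lower section ‖ load = 44.59 kΩ.
V_wiper = 9.90 × 44.59/(19.94 + 44.59) = 6.84 V.

V ≈ 6.84 V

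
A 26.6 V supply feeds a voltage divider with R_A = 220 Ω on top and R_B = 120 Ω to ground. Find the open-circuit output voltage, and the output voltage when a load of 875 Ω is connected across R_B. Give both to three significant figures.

Unloaded: 9.39 V; loaded: 8.62 V

Open-circuit: V = 26.6 × 120/(220 + 120) = 9.39 V.
With the load, R_B becomes R_B‖R_L = 105.5 Ω, so V = 26.6 × 105.5/325.5 = 8.62 V.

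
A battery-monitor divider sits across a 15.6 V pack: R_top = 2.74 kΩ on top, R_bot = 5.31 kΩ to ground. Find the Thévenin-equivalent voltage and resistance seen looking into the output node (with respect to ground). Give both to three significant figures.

V_th is the open-circuit tap voltage: 15.6 × 5.31/(2.74 + 5.31) = 10.3 V.
With the supply zeroed, R_top and R_bot appear in parallel from the tap: R_th = R_top‖R_bot = (2.74 × 5.31)/8.050 = 1.81 kΩ.

V_th = 10.3 V, R_th = 1.81 kΩ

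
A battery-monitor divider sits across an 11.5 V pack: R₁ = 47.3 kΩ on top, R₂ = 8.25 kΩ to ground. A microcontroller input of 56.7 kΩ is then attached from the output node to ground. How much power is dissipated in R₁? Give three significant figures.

P ≈ 2.11 mW

Total resistance from the source is R₁ + (R₂‖R_L) = 54.50 kΩ, so I = 11.5/54.50 kΩ = 0.2110 mA.
P = I²·R₁ = (0.2110 mA)² × 47.3 kΩ = 2.11 mW.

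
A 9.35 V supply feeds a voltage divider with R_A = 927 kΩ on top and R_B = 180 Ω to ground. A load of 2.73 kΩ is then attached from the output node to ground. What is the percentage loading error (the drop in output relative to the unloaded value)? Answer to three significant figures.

6.18 %

The divider's output (Thévenin) resistance is R_A‖R_B = 180.0 Ω.
Fractional drop under load = R_th/(R_th + R_L) = 180.0 / (180.0 + 2730) = 0.06184.
So the output falls by 6.18 %.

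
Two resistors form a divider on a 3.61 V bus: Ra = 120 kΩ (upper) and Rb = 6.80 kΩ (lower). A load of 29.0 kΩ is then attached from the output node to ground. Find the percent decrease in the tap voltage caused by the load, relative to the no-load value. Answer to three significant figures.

The divider's output (Thévenin) resistance is Ra‖Rb = 6.435 kΩ.
Fractional drop under load = R_th/(R_th + R_L) = 6.435 / (6.435 + 29.0) = 0.1816.
So the output falls by 18.2 %.

18.2 %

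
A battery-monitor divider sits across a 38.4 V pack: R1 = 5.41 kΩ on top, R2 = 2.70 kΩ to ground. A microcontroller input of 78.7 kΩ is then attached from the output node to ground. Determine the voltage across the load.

The load sits in parallel with R2: R2‖R_L = (2.70 × 78.7) / (2.70 + 78.7) = 2.610 kΩ.
V_out = 38.4 × 2.610 / (5.41 + 2.610) = 38.4 × 2.610/8.020 = 12.5 V.

V_out ≈ 12.5 V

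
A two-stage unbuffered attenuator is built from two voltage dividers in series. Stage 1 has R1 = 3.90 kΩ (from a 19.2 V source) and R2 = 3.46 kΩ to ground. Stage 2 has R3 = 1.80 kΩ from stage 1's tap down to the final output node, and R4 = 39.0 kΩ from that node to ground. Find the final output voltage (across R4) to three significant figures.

V_out ≈ 8.26 V

Stage 2 presents R3+R4 = 40.80 kΩ as a load on stage 1's tap.
Stage 1's lower leg becomes R2‖(R3+R4) = 3.190 kΩ, so V_mid = 19.2 × 3.190/7.090 = 8.638 V.
Stage 2 is itself unloaded: V_out = V_mid × R4/(R3+R4) = 8.638 × 39.0/40.80 = 8.26 V.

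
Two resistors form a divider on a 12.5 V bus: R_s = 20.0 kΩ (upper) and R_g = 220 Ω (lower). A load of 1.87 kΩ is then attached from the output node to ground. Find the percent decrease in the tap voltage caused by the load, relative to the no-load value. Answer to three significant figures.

10.4 %

Unloaded V = 12.5 × 220/20220 = 0.13600 V.
Loaded: R_g‖R_L = 196.8 Ω, giving V = 12.5 × 196.8/20200 = 0.12183 V.
Drop = (0.13600 − 0.12183) / 0.13600 = 10.4 %.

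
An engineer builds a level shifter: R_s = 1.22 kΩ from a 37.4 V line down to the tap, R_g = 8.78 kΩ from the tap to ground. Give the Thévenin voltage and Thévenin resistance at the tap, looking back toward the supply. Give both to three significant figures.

V_th is the open-circuit tap voltage: 37.4 × 8.78/(1.22 + 8.78) = 32.8 V.
With the supply zeroed, R_s and R_g appear in parallel from the tap: R_th = R_s‖R_g = (1.22 × 8.78)/10.00 = 1.07 kΩ.

V_th = 32.8 V, R_th = 1.07 kΩ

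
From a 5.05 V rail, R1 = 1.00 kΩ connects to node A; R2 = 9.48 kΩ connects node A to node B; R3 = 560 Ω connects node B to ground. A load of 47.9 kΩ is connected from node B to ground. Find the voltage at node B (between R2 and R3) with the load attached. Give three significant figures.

At node B, R3 is in parallel with the load: R3‖R_L = 553.5 Ω.
Below node A the resistance is R2 + (R3‖R_L) = 10030 Ω, so V_A = 5.05 × 10030/11030 = 4.592 V.
Then V_B = V_A × (R3‖R_L)/(R2 + R3‖R_L) = 4.592 × 553.5/10030 = 0.253 V.

V ≈ 0.253 V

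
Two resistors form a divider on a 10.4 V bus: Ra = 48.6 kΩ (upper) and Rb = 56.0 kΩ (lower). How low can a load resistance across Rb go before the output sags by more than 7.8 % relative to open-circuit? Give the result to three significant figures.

R_L(min) ≈ 308 kΩ

Output resistance R_th = Ra‖Rb = (48.6 × 56.0)/104.6 = 26.02 kΩ.
The fractional drop is R_th/(R_th + R_L); requiring this ≤ 0.0780 gives R_L ≥ R_th(1/0.0780 − 1) = 26.02 × 11.82 = 308 kΩ.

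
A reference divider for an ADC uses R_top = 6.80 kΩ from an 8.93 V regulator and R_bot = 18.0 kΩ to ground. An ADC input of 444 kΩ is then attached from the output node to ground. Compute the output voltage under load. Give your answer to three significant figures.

V_out ≈ 6.41 V

The load sits in parallel with R_bot: R_bot‖R_L = (18.0 × 444) / (18.0 + 444) = 17.30 kΩ.
V_out = 8.93 × 17.30 / (6.80 + 17.30) = 8.93 × 17.30/24.10 = 6.41 V.
(Unloaded it would have been 6.48 V.)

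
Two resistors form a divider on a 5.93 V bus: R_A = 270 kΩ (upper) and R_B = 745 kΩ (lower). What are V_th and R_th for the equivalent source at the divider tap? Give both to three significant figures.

V_th is the open-circuit tap voltage: 5.93 × 745/(270 + 745) = 4.35 V.
With the supply zeroed, R_A and R_B appear in parallel from the tap: R_th = R_A‖R_B = (270 × 745)/1015 = 198 kΩ.

V_th = 4.35 V, R_th = 198 kΩ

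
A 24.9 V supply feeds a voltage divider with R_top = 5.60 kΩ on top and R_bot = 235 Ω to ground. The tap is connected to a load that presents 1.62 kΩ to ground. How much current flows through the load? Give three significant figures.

I_L ≈ 0.543 mA

R_bot‖R_L = 205.2 Ω; V_out = 24.9 × 205.2/5805 = 0.8803 V.
I_L = V_out / R_L = 0.8803 / 1.62 kΩ = 0.543 mA.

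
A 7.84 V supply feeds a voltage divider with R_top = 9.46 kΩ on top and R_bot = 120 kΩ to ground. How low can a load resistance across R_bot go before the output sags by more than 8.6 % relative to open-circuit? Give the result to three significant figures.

Output resistance R_th = R_top‖R_bot = (9.46 × 120)/129.5 = 8.769 kΩ.
The fractional drop is R_th/(R_th + R_L); requiring this ≤ 0.0860 gives R_L ≥ R_th(1/0.0860 − 1) = 8.769 × 10.63 = 93.2 kΩ.

R_L(min) ≈ 93.2 kΩ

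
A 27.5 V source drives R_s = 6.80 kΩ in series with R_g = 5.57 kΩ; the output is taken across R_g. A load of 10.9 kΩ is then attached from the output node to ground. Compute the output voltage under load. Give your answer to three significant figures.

V_out ≈ 9.67 V

The load sits in parallel with R_g: R_g‖R_L = (5.57 × 10.9) / (5.57 + 10.9) = 3.686 kΩ.
V_out = 27.5 × 3.686 / (6.80 + 3.686) = 27.5 × 3.686/10.49 = 9.67 V.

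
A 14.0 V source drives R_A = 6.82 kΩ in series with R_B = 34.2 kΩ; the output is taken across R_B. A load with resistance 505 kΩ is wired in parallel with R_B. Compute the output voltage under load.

The load sits in parallel with R_B: R_B‖R_L = (34.2 × 505) / (34.2 + 505) = 32.03 kΩ.
V_out = 14.0 × 32.03 / (6.82 + 32.03) = 14.0 × 32.03/38.85 = 11.5 V.

V_out ≈ 11.5 V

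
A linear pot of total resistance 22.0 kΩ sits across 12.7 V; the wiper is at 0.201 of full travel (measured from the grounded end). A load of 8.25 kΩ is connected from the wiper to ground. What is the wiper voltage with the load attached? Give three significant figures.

The wiper splits the pot into (1−α)R = 17.58 kΩ above and αR = 4.422 kΩ below.
Lower section ‖ load = 2.879 kΩ.
V_wiper = 12.7 × 2.879/(17.58 + 2.879) = 1.79 V.

V ≈ 1.79 V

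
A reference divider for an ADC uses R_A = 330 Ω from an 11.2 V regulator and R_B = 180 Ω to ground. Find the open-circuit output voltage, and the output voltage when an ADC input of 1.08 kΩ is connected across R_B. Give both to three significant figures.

Open-circuit: V = 11.2 × 180/(330 + 180) = 3.95 V.
With the load, R_B becomes R_B‖R_L = 154.3 Ω, so V = 11.2 × 154.3/484.3 = 3.57 V.

Unloaded: 3.95 V; loaded: 3.57 V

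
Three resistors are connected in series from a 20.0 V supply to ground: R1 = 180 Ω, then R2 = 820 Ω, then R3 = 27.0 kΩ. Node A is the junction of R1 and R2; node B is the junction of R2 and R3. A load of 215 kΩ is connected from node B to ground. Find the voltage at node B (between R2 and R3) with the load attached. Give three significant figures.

V ≈ 19.2 V

At node B, R3 is in parallel with the load: R3‖R_L = 23990 Ω.
Below node A the resistance is R2 + (R3‖R_L) = 24810 Ω, so V_A = 20.0 × 24810/24990 = 19.86 V.
Then V_B = V_A × (R3‖R_L)/(R2 + R3‖R_L) = 19.86 × 23990/24810 = 19.2 V.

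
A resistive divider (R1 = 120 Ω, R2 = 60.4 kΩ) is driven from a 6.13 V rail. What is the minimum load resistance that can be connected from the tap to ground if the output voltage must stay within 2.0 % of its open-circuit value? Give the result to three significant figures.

Output resistance R_th = R1‖R2 = (120 × 60400)/60520 = 119.8 Ω.
The fractional drop is R_th/(R_th + R_L); requiring this ≤ 0.0200 gives R_L ≥ R_th(1/0.0200 − 1) = 119.8 × 49.00 = 5.87 kΩ.

R_L(min) ≈ 5.87 kΩ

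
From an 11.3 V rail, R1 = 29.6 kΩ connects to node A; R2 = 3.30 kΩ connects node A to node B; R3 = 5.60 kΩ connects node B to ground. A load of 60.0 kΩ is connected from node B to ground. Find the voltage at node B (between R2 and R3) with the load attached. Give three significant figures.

V ≈ 1.52 V

At node B, R3 is in parallel with the load: R3‖R_L = 5.122 kΩ.
Below node A the resistance is R2 + (R3‖R_L) = 8.422 kΩ, so V_A = 11.3 × 8.422/38.02 = 2.503 V.
Then V_B = V_A × (R3‖R_L)/(R2 + R3‖R_L) = 2.503 × 5.122/8.422 = 1.52 V.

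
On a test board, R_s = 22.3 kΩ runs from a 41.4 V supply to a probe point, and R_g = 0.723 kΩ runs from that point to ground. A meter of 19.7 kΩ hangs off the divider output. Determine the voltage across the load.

V_out ≈ 1.26 V

The load sits in parallel with R_g: R_g‖R_L = (723 × 19700) / (723 + 19700) = 697.4 Ω.
V_out = 41.4 × 697.4 / (22300 + 697.4) = 41.4 × 697.4/23000 = 1.26 V.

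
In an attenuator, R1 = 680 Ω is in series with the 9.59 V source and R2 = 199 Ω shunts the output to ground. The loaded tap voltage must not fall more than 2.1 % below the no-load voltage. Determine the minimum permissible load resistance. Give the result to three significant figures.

Output resistance R_th = R1‖R2 = (680 × 199)/879.0 = 153.9 Ω.
The fractional drop is R_th/(R_th + R_L); requiring this ≤ 0.0210 gives R_L ≥ R_th(1/0.0210 − 1) = 153.9 × 46.62 = 7.18 kΩ.

R_L(min) ≈ 7.18 kΩ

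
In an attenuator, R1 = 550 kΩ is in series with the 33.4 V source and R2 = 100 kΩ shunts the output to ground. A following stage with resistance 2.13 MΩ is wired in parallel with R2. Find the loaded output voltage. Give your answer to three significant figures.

The load sits in parallel with R2: R2‖R_L = (100 × 2130) / (100 + 2130) = 95.52 kΩ.
V_out = 33.4 × 95.52 / (550 + 95.52) = 33.4 × 95.52/645.5 = 4.94 V.

V_out ≈ 4.94 V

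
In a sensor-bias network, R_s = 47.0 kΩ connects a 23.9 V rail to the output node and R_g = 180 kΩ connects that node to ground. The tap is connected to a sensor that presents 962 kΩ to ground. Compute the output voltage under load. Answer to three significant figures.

V_out ≈ 18.2 V

The load sits in parallel with R_g: R_g‖R_L = (180 × 962) / (180 + 962) = 151.6 kΩ.
V_out = 23.9 × 151.6 / (47.0 + 151.6) = 23.9 × 151.6/198.6 = 18.2 V.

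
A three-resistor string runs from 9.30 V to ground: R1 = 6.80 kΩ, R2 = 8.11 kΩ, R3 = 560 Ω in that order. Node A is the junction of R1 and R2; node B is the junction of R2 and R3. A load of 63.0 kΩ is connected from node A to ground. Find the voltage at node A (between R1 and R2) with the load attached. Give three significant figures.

V ≈ 4.91 V

Below node A the series string R2+R3 = 8670 Ω sits in parallel with the 63000 Ω load: 7621 Ω.
V_A = 9.30 × 7621/(6800 + 7621) = 4.91 V.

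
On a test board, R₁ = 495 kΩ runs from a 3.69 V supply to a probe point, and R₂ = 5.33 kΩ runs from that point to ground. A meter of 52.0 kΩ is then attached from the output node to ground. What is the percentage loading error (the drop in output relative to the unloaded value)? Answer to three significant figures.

9.21 %

The divider's output (Thévenin) resistance is R₁‖R₂ = 5.273 kΩ.
Fractional drop under load = R_th/(R_th + R_L) = 5.273 / (5.273 + 52.0) = 0.09207.
So the output falls by 9.21 %.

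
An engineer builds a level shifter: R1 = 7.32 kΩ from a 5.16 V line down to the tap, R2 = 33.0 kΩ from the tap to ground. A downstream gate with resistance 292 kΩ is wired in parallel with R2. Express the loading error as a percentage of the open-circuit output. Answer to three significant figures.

The divider's output (Thévenin) resistance is R1‖R2 = 5.991 kΩ.
Fractional drop under load = R_th/(R_th + R_L) = 5.991 / (5.991 + 292) = 0.02010.
So the output falls by 2.01 %.

2.01 %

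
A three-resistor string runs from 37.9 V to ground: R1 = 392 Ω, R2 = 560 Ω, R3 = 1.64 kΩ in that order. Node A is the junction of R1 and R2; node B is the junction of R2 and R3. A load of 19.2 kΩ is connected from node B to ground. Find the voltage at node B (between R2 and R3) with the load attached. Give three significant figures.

V ≈ 23.3 V

At node B, R3 is in parallel with the load: R3‖R_L = 1511 Ω.
Below node A the resistance is R2 + (R3‖R_L) = 2071 Ω, so V_A = 37.9 × 2071/2463 = 31.87 V.
Then V_B = V_A × (R3‖R_L)/(R2 + R3‖R_L) = 31.87 × 1511/2071 = 23.3 V.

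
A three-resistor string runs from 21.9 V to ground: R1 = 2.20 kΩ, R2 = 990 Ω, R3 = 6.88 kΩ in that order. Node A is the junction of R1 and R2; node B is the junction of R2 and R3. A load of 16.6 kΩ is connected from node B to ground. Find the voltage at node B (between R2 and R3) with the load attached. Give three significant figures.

V ≈ 13.2 V

At node B, R3 is in parallel with the load: R3‖R_L = 4864 Ω.
Below node A the resistance is R2 + (R3‖R_L) = 5854 Ω, so V_A = 21.9 × 5854/8054 = 15.92 V.
Then V_B = V_A × (R3‖R_L)/(R2 + R3‖R_L) = 15.92 × 4864/5854 = 13.2 V.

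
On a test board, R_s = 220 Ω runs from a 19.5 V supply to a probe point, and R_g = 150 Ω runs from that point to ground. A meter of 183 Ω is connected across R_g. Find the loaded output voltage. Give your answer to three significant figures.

The load sits in parallel with R_g: R_g‖R_L = (150 × 183) / (150 + 183) = 82.43 Ω.
V_out = 19.5 × 82.43 / (220 + 82.43) = 19.5 × 82.43/302.4 = 5.32 V.

V_out ≈ 5.32 V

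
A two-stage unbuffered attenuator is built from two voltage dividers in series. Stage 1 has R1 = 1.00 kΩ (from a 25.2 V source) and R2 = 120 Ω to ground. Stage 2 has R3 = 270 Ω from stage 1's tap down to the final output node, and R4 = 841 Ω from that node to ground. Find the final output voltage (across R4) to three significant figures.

V_out ≈ 1.86 V

Stage 2 presents R3+R4 = 1111 Ω as a load on stage 1's tap.
Stage 1's lower leg becomes R2‖(R3+R4) = 108.3 Ω, so V_mid = 25.2 × 108.3/1108 = 2.463 V.
Stage 2 is itself unloaded: V_out = V_mid × R4/(R3+R4) = 2.463 × 841/1111 = 1.86 V.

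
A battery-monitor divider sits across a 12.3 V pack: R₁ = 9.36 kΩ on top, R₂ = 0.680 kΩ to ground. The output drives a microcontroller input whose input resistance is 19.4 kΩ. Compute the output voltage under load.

The load sits in parallel with R₂: R₂‖R_L = (680 × 19400) / (680 + 19400) = 657.0 Ω.
V_out = 12.3 × 657.0 / (9360 + 657.0) = 12.3 × 657.0/10020 = 0.807 V.

V_out ≈ 0.807 V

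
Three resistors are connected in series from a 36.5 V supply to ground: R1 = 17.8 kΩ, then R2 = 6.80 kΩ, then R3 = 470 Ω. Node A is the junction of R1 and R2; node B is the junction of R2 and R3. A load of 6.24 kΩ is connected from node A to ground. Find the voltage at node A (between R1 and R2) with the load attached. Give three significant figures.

Below node A the series string R2+R3 = 7270 Ω sits in parallel with the 6240 Ω load: 3358 Ω.
V_A = 36.5 × 3358/(17800 + 3358) = 5.79 V.

V ≈ 5.79 V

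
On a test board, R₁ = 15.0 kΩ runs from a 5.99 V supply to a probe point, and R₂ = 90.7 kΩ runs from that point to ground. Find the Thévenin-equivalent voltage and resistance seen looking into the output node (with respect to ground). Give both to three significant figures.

V_th is the open-circuit tap voltage: 5.99 × 90.7/(15.0 + 90.7) = 5.14 V.
With the supply zeroed, R₁ and R₂ appear in parallel from the tap: R_th = R₁‖R₂ = (15.0 × 90.7)/105.7 = 12.9 kΩ.

V_th = 5.14 V, R_th = 12.9 kΩ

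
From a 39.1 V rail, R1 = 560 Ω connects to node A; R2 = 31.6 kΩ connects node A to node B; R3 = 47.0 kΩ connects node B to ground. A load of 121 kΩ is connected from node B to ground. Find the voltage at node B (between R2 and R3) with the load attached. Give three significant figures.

V ≈ 20.1 V

At node B, R3 is in parallel with the load: R3‖R_L = 33850 Ω.
Below node A the resistance is R2 + (R3‖R_L) = 65450 Ω, so V_A = 39.1 × 65450/66010 = 38.77 V.
Then V_B = V_A × (R3‖R_L)/(R2 + R3‖R_L) = 38.77 × 33850/65450 = 20.1 V.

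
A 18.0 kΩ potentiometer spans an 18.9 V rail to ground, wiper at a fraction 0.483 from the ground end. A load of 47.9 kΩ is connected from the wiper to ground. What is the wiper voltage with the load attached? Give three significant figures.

V ≈ 8.35 V

The wiper splits the pot into (1−α)R = 9.306 kΩ above and αR = 8.694 kΩ below.
Lower section ‖ load = 7.358 kΩ.
V_wiper = 18.9 × 7.358/(9.306 + 7.358) = 8.35 V.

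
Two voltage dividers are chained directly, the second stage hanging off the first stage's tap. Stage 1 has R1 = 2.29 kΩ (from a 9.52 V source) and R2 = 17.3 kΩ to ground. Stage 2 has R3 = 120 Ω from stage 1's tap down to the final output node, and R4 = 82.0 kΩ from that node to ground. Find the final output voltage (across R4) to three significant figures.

Stage 2 presents R3+R4 = 82120 Ω as a load on stage 1's tap.
Stage 1's lower leg becomes R2‖(R3+R4) = 14290 Ω, so V_mid = 9.52 × 14290/16580 = 8.205 V.
Stage 2 is itself unloaded: V_out = V_mid × R4/(R3+R4) = 8.205 × 82000/82120 = 8.19 V.

V_out ≈ 8.19 V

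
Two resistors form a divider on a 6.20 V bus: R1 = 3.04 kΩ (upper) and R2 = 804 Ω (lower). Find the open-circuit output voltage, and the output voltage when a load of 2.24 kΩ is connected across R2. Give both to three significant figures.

Open-circuit: V = 6.20 × 804/(3040 + 804) = 1.30 V.
With the load, R2 becomes R2‖R_L = 591.6 Ω, so V = 6.20 × 591.6/3632 = 1.01 V.

Unloaded: 1.30 V; loaded: 1.01 V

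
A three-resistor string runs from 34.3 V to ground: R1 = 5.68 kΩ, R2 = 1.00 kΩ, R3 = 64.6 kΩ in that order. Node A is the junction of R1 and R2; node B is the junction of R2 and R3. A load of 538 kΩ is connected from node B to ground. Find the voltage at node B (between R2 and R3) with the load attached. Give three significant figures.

V ≈ 30.7 V

At node B, R3 is in parallel with the load: R3‖R_L = 57.67 kΩ.
Below node A the resistance is R2 + (R3‖R_L) = 58.67 kΩ, so V_A = 34.3 × 58.67/64.35 = 31.27 V.
Then V_B = V_A × (R3‖R_L)/(R2 + R3‖R_L) = 31.27 × 57.67/58.67 = 30.7 V.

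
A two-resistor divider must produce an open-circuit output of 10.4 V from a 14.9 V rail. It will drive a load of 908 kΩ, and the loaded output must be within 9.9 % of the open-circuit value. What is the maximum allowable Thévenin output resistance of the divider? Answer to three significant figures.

R_th ≤ 99.8 kΩ

Loading drop = R_th/(R_th + R_L) ≤ 0.0990, so R_th ≤ R_L · ε/(1−ε) = 908 kΩ × 0.0990/0.9010 = 99.8 kΩ.
(Any R1, R2 with R2/(R1+R2) = 0.698 and R1‖R2 ≤ 99.8 kΩ will meet the spec.)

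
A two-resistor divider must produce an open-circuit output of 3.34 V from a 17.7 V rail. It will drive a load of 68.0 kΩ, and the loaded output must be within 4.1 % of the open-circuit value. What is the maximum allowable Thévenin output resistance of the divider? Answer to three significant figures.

Loading drop = R_th/(R_th + R_L) ≤ 0.0410, so R_th ≤ R_L · ε/(1−ε) = 68.0 kΩ × 0.0410/0.9590 = 2.91 kΩ.
(Any R1, R2 with R2/(R1+R2) = 0.189 and R1‖R2 ≤ 2.91 kΩ will meet the spec.)

R_th ≤ 2.91 kΩ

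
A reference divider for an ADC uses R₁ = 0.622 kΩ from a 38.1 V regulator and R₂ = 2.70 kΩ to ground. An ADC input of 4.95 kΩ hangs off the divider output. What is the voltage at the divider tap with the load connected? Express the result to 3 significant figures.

V_out ≈ 28.1 V

The load sits in parallel with R₂: R₂‖R_L = (2700 × 4950) / (2700 + 4950) = 1747 Ω.
V_out = 38.1 × 1747 / (622 + 1747) = 38.1 × 1747/2369 = 28.1 V.
(Unloaded it would have been 31.0 V.)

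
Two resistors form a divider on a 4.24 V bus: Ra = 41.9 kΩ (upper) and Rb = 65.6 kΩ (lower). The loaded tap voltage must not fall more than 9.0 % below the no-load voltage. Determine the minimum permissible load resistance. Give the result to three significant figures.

Output resistance R_th = Ra‖Rb = (41.9 × 65.6)/107.5 = 25.57 kΩ.
The fractional drop is R_th/(R_th + R_L); requiring this ≤ 0.0900 gives R_L ≥ R_th(1/0.0900 − 1) = 25.57 × 10.11 = 259 kΩ.

R_L(min) ≈ 259 kΩ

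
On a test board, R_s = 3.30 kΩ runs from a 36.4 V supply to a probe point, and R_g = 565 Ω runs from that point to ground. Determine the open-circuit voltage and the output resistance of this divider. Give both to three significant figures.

V_th = 5.32 V, R_th = 482 Ω

V_th is the open-circuit tap voltage: 36.4 × 565/(3300 + 565) = 5.32 V.
With the supply zeroed, R_s and R_g appear in parallel from the tap: R_th = R_s‖R_g = (3300 × 565)/3865 = 482 Ω.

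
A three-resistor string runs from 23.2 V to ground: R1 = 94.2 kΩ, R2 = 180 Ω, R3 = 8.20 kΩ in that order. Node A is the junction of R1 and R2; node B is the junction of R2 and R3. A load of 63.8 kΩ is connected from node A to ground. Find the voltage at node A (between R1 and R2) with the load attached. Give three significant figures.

Below node A the series string R2+R3 = 8380 Ω sits in parallel with the 63800 Ω load: 7407 Ω.
V_A = 23.2 × 7407/(94200 + 7407) = 1.69 V.

V ≈ 1.69 V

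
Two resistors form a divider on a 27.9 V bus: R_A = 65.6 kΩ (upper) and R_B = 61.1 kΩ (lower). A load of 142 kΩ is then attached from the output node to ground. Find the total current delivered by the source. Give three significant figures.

R_B‖R_L = 42.72 kΩ, so the source sees R_A + R_B‖R_L = 108.3 kΩ.
I = 27.9 V / 108.3 kΩ = 0.258 mA.

I ≈ 0.258 mA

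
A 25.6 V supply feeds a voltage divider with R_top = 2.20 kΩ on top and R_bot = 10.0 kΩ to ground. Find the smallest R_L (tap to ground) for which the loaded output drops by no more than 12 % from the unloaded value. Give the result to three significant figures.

Output resistance R_th = R_top‖R_bot = (2.20 × 10.0)/12.20 = 1.803 kΩ.
The fractional drop is R_th/(R_th + R_L); requiring this ≤ 0.120 gives R_L ≥ R_th(1/0.120 − 1) = 1.803 × 7.333 = 13.2 kΩ.

R_L(min) ≈ 13.2 kΩ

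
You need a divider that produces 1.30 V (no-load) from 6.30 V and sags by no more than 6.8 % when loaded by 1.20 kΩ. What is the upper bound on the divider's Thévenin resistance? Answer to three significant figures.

Loading drop = R_th/(R_th + R_L) ≤ 0.0680, so R_th ≤ R_L · ε/(1−ε) = 1.20 kΩ × 0.0680/0.9320 = 87.6 Ω.

R_th ≤ 87.6 Ω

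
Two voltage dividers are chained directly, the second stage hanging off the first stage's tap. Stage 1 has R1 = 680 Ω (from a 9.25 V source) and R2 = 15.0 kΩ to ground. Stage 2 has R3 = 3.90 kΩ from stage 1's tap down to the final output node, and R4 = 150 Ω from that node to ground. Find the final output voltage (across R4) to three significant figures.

Stage 2 presents R3+R4 = 4050 Ω as a load on stage 1's tap.
Stage 1's lower leg becomes R2‖(R3+R4) = 3189 Ω, so V_mid = 9.25 × 3189/3869 = 7.624 V.
Stage 2 is itself unloaded: V_out = V_mid × R4/(R3+R4) = 7.624 × 150/4050 = 0.282 V.

V_out ≈ 0.282 V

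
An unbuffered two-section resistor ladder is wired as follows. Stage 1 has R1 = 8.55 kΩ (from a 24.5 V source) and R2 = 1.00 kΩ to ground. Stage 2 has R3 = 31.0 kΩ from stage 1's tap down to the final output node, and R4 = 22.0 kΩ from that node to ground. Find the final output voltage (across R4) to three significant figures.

V_out ≈ 1.05 V

Stage 2 presents R3+R4 = 53.00 kΩ as a load on stage 1's tap.
Stage 1's lower leg becomes R2‖(R3+R4) = 0.9815 kΩ, so V_mid = 24.5 × 0.9815/9.531 = 2.523 V.
Stage 2 is itself unloaded: V_out = V_mid × R4/(R3+R4) = 2.523 × 22.0/53.00 = 1.05 V.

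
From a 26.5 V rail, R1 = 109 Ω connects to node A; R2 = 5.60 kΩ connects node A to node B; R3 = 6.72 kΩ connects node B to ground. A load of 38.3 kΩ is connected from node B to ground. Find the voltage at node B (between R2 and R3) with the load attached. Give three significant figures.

At node B, R3 is in parallel with the load: R3‖R_L = 5717 Ω.
Below node A the resistance is R2 + (R3‖R_L) = 11320 Ω, so V_A = 26.5 × 11320/11430 = 26.25 V.
Then V_B = V_A × (R3‖R_L)/(R2 + R3‖R_L) = 26.25 × 5717/11320 = 13.3 V.

V ≈ 13.3 V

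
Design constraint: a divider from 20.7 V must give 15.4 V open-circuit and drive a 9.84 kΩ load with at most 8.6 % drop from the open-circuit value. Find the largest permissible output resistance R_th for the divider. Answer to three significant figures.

R_th ≤ 926 Ω

Loading drop = R_th/(R_th + R_L) ≤ 0.0860, so R_th ≤ R_L · ε/(1−ε) = 9.84 kΩ × 0.0860/0.9140 = 926 Ω.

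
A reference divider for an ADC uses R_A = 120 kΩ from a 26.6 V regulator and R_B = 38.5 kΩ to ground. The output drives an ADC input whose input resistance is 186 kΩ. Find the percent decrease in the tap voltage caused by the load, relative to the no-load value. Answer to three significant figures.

Unloaded V = 26.6 × 38.5/158.5 = 6.4612 V.
Loaded: R_B‖R_L = 31.90 kΩ, giving V = 26.6 × 31.90/151.9 = 5.5858 V.
Drop = (6.4612 − 5.5858) / 6.4612 = 13.5 %.

13.5 %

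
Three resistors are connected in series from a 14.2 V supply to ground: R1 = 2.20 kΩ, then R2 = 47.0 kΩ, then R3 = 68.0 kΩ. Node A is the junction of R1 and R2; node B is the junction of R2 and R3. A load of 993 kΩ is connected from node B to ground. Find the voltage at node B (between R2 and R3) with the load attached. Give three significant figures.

At node B, R3 is in parallel with the load: R3‖R_L = 63.64 kΩ.
Below node A the resistance is R2 + (R3‖R_L) = 110.6 kΩ, so V_A = 14.2 × 110.6/112.8 = 13.92 V.
Then V_B = V_A × (R3‖R_L)/(R2 + R3‖R_L) = 13.92 × 63.64/110.6 = 8.01 V.

V ≈ 8.01 V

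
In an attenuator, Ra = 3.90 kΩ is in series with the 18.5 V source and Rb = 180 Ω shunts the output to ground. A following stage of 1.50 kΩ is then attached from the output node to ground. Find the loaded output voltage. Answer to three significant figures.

V_out ≈ 0.732 V

The load sits in parallel with Rb: Rb‖R_L = (180 × 1500) / (180 + 1500) = 160.7 Ω.
V_out = 18.5 × 160.7 / (3900 + 160.7) = 18.5 × 160.7/4061 = 0.732 V.
(Unloaded it would have been 0.816 V.)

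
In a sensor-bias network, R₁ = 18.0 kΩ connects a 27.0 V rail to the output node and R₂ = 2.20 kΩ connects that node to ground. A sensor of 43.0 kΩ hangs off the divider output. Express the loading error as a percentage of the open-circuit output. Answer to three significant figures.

The divider's output (Thévenin) resistance is R₁‖R₂ = 1.960 kΩ.
Fractional drop under load = R_th/(R_th + R_L) = 1.960 / (1.960 + 43.0) = 0.04360.
So the output falls by 4.36 %.

4.36 %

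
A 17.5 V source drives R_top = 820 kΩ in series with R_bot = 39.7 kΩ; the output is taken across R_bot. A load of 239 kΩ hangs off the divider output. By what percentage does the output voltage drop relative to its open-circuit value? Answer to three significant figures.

13.7 %

Unloaded V = 17.5 × 39.7/859.7 = 0.80813 V.
Loaded: R_bot‖R_L = 34.04 kΩ, giving V = 17.5 × 34.04/854.0 = 0.69760 V.
Drop = (0.80813 − 0.69760) / 0.80813 = 13.7 %.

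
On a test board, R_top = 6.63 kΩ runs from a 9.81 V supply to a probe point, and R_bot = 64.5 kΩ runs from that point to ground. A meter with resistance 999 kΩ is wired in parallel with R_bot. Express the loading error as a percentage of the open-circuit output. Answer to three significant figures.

0.598 %

The divider's output (Thévenin) resistance is R_top‖R_bot = 6.012 kΩ.
Fractional drop under load = R_th/(R_th + R_L) = 6.012 / (6.012 + 999) = 0.005982.
So the output falls by 0.598 %.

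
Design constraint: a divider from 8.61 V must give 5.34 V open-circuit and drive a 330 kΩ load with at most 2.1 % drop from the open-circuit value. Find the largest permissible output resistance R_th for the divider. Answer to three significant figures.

Loading drop = R_th/(R_th + R_L) ≤ 0.0210, so R_th ≤ R_L · ε/(1−ε) = 330 kΩ × 0.0210/0.9790 = 7.08 kΩ.

R_th ≤ 7.08 kΩ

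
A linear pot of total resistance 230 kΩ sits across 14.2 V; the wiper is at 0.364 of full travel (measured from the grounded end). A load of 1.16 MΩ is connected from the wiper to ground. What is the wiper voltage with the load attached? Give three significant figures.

V ≈ 4.94 V

The wiper splits the pot into (1−α)R = 146.3 kΩ above and αR = 83.72 kΩ below.
Lower section ‖ load = 78.08 kΩ.
V_wiper = 14.2 × 78.08/(146.3 + 78.08) = 4.94 V.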